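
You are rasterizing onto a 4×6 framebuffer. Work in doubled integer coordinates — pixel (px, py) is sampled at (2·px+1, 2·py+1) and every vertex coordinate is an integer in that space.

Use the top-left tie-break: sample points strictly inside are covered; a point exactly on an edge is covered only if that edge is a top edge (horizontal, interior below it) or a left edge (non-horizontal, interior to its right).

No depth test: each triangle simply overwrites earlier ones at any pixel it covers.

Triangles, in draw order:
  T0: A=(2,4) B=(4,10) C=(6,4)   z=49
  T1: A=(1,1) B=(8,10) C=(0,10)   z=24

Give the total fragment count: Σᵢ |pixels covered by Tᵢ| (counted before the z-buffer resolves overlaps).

T0:
  2·area = 24  (B↔C swapped to make it positive)
  edge (2, 4)→(6, 4): d=(4,0) top-left  bias=+0
  edge (6, 4)→(4, 10): d=(-2,6) right/bottom  bias=-1
  edge (4, 10)→(2, 4): d=(-2,-6) top-left  bias=+0
    (0,0)@(1, 1): e=[-12,36,0] → .  [on edge]
    (3,0)@(7, 1): e=[-12,0,36] → .  [on edge]
    (1,2)@(3, 5): e=[4,16,4] → X
    (2,2)@(5, 5): e=[4,4,16] → X
    (3,2)@(7, 5): e=[4,-8,28] → .
    (1,3)@(3, 7): e=[12,12,0] → X  [on edge]
    (2,3)@(5, 7): e=[12,0,12] → .  [on edge]
    (1,4)@(3, 9): e=[20,8,-4] → .
  covered (3 px):
    . . . .
    . . . .
    . X X .
    . X . .
    . . . .
    . . . .
T1:
  2·area = 72
  edge (1, 1)→(8, 10): d=(7,9) right/bottom  bias=-1
  edge (8, 10)→(0, 10): d=(-8,0) right/bottom  bias=-1
  edge (0, 10)→(1, 1): d=(1,-9) top-left  bias=+0
    (0,0)@(1, 1): e=[0,72,0] → .  [on edge]
    (0,1)@(1, 3): e=[14,56,2] → X
    (1,1)@(3, 3): e=[-4,56,20] → .
    (0,2)@(1, 5): e=[28,40,4] → X
    (1,2)@(3, 5): e=[10,40,22] → X
    (2,2)@(5, 5): e=[-8,40,40] → .
    (0,3)@(1, 7): e=[42,24,6] → X
    (2,3)@(5, 7): e=[6,24,42] → X
    (3,3)@(7, 7): e=[-12,24,60] → .
    (0,4)@(1, 9): e=[56,8,8] → X
    (3,4)@(7, 9): e=[2,8,62] → X
    (0,5)@(1, 11): e=[70,-8,10] → .
  covered (10 px):
    . . . .
    X . . .
    X X . .
    X X X .
    X X X X
    . . . .

Result: 13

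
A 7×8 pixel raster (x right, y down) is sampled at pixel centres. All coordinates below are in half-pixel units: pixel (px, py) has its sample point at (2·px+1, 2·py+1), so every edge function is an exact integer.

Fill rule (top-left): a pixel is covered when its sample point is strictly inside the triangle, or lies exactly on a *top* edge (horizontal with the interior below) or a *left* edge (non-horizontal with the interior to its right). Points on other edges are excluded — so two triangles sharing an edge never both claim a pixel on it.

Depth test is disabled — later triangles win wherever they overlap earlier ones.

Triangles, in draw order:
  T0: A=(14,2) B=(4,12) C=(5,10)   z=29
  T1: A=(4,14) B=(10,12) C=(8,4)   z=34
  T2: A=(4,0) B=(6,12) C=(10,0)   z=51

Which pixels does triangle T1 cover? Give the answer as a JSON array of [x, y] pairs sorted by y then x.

T0:
  2·area = 10
  edge (14, 2)→(4, 12): d=(-10,10) right/bottom  bias=-1
  edge (4, 12)→(5, 10): d=(1,-2) top-left  bias=+0
  edge (5, 10)→(14, 2): d=(9,-8) top-left  bias=+0
    (6,1)@(13, 3): e=[0,9,1] → ·  [on edge]
    (5,2)@(11, 5): e=[0,7,3] → ·  [on edge]
    (4,3)@(9, 7): e=[0,5,5] → ·  [on edge]
    (3,4)@(7, 9): e=[0,3,7] → ·  [on edge]
    (2,5)@(5, 11): e=[0,1,9] → ·  [on edge]
    (1,6)@(3, 13): e=[0,-1,11] → ·  [on edge]
    (0,7)@(1, 15): e=[0,-3,13] → ·  [on edge]
  covered (0 px):
    · · · · · · ·
    · · · · · · ·
    · · · · · · ·
    · · · · · · ·
    · · · · · · ·
    · · · · · · ·
    · · · · · · ·
    · · · · · · ·
T1:
  2·area = 52  (B↔C swapped to make it positive)
  edge (4, 14)→(8, 4): d=(4,-10) top-left  bias=+0
  edge (8, 4)→(10, 12): d=(2,8) right/bottom  bias=-1
  edge (10, 12)→(4, 14): d=(-6,2) right/bottom  bias=-1
    (3,3)@(7, 7): e=[2,14,36] → #
    (4,3)@(9, 7): e=[22,-2,32] → ·
    (3,4)@(7, 9): e=[10,18,24] → #
    (4,4)@(9, 9): e=[30,2,20] → #
    (5,4)@(11, 9): e=[50,-14,16] → ·
    (3,5)@(7, 11): e=[18,22,12] → #
    (5,5)@(11, 11): e=[58,-10,4] → ·
    (6,5)@(13, 11): e=[78,-26,0] → ·  [on edge]
    (2,6)@(5, 13): e=[6,42,4] → #
    (3,6)@(7, 13): e=[26,26,0] → ·  [on edge]
    (4,6)@(9, 13): e=[46,10,-4] → ·
    (0,7)@(1, 15): e=[-26,78,0] → ·  [on edge]
  covered (6 px):
    · · · · · · ·
    · · · · · · ·
    · · · · · · ·
    · · · # · · ·
    · · · # # · ·
    · · · # # · ·
    · · # · · · ·
    · · · · · · ·
T2:
  2·area = 72  (B↔C swapped to make it positive)
  edge (4, 0)→(10, 0): d=(6,0) top-left  bias=+0
  edge (10, 0)→(6, 12): d=(-4,12) right/bottom  bias=-1
  edge (6, 12)→(4, 0): d=(-2,-12) top-left  bias=+0
    (2,0)@(5, 1): e=[6,56,10] → #
    (3,0)@(7, 1): e=[6,32,34] → #
    (4,0)@(9, 1): e=[6,8,58] → #
    (5,0)@(11, 1): e=[6,-16,82] → ·
    (2,1)@(5, 3): e=[18,48,6] → #
    (4,1)@(9, 3): e=[18,0,54] → ·  [on edge]
    (2,2)@(5, 5): e=[30,40,2] → #
    (4,2)@(9, 5): e=[30,-8,50] → ·
    (2,3)@(5, 7): e=[42,32,-2] → ·
    (3,3)@(7, 7): e=[42,8,22] → #
    (4,3)@(9, 7): e=[42,-16,46] → ·
    (3,4)@(7, 9): e=[54,0,18] → ·  [on edge]
    (2,7)@(5, 15): e=[90,0,-18] → ·  [on edge]
  covered (8 px):
    · · # # # · ·
    · · # # · · ·
    · · # # · · ·
    · · · # · · ·
    · · · · · · ·
    · · · · · · ·
    · · · · · · ·
    · · · · · · ·

Result: [[3,3],[3,4],[4,4],[3,5],[4,5],[2,6]]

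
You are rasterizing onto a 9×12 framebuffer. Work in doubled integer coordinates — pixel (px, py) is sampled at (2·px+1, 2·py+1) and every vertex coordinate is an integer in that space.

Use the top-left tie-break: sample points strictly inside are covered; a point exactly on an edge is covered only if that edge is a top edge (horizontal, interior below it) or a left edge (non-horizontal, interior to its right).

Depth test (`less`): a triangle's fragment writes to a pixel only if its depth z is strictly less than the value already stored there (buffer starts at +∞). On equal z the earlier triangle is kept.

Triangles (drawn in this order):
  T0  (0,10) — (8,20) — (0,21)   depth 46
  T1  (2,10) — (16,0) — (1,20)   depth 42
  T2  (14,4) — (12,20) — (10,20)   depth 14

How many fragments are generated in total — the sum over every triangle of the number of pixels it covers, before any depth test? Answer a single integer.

T0:
  2·area = 88
  edge (0, 10)→(8, 20): d=(8,10) right/bottom  bias=-1
  edge (8, 20)→(0, 21): d=(-8,1) right/bottom  bias=-1
  edge (0, 21)→(0, 10): d=(0,-11) top-left  bias=+0
    (0,6)@(1, 13): e=[14,63,11] → #
    (1,6)@(3, 13): e=[-6,61,33] → ·
    (0,7)@(1, 15): e=[30,47,11] → #
    (1,7)@(3, 15): e=[10,45,33] → #
    (2,7)@(5, 15): e=[-10,43,55] → ·
    (0,8)@(1, 17): e=[46,31,11] → #
    (2,8)@(5, 17): e=[6,27,55] → #
    (3,8)@(7, 17): e=[-14,25,77] → ·
    (0,9)@(1, 19): e=[62,15,11] → #
    (3,9)@(7, 19): e=[2,9,77] → #
    (4,9)@(9, 19): e=[-18,7,99] → ·
    (0,10)@(1, 21): e=[78,-1,11] → ·
  covered (10 px):
    · · · · · · · · ·
    · · · · · · · · ·
    · · · · · · · · ·
    · · · · · · · · ·
    · · · · · · · · ·
    · · · · · · · · ·
    # · · · · · · · ·
    # # · · · · · · ·
    # # # · · · · · ·
    # # # # · · · · ·
    · · · · · · · · ·
    · · · · · · · · ·
T1:
  2·area = 130
  edge (2, 10)→(16, 0): d=(14,-10) top-left  bias=+0
  edge (16, 0)→(1, 20): d=(-15,20) right/bottom  bias=-1
  edge (1, 20)→(2, 10): d=(1,-10) top-left  bias=+0
    (7,0)@(15, 1): e=[4,5,121] → #
    (8,0)@(17, 1): e=[24,-35,141] → ·
    (6,1)@(13, 3): e=[12,15,103] → #
    (7,1)@(15, 3): e=[32,-25,123] → ·
    (4,2)@(9, 5): e=[0,65,65] → #  [on edge]
    (5,2)@(11, 5): e=[20,25,85] → #
    (6,2)@(13, 5): e=[40,-15,105] → ·
    (3,3)@(7, 7): e=[8,75,47] → #
    (5,3)@(11, 7): e=[48,-5,87] → ·
    (2,4)@(5, 9): e=[16,85,29] → #
    (5,4)@(11, 9): e=[76,-35,89] → ·
    (1,5)@(3, 11): e=[24,95,11] → #
  covered (16 px):
    · · · · · · · # ·
    · · · · · · # · ·
    · · · · # # · · ·
    · · · # # · · · ·
    · · # # # · · · ·
    · # # # · · · · ·
    · # # · · · · · ·
    · # · · · · · · ·
    · # · · · · · · ·
    · · · · · · · · ·
    · · · · · · · · ·
    · · · · · · · · ·
T2:
  2·area = 32
  edge (14, 4)→(12, 20): d=(-2,16) right/bottom  bias=-1
  edge (12, 20)→(10, 20): d=(-2,0) right/bottom  bias=-1
  edge (10, 20)→(14, 4): d=(4,-16) top-left  bias=+0
    (6,4)@(13, 9): e=[6,22,4] → #
    (7,4)@(15, 9): e=[-26,22,36] → ·
    (6,5)@(13, 11): e=[2,18,12] → #
    (7,5)@(15, 11): e=[-30,18,44] → ·
    (6,6)@(13, 13): e=[-2,14,20] → ·
    (5,8)@(11, 17): e=[22,6,4] → #
    (6,8)@(13, 17): e=[-10,6,36] → ·
    (5,9)@(11, 19): e=[18,2,12] → #
    (6,9)@(13, 19): e=[-14,2,44] → ·
    (5,10)@(11, 21): e=[14,-2,20] → ·
  covered (4 px):
    · · · · · · · · ·
    · · · · · · · · ·
    · · · · · · · · ·
    · · · · · · · · ·
    · · · · · · # · ·
    · · · · · · # · ·
    · · · · · · · · ·
    · · · · · · · · ·
    · · · · · # · · ·
    · · · · · # · · ·
    · · · · · · · · ·
    · · · · · · · · ·

Answer: 30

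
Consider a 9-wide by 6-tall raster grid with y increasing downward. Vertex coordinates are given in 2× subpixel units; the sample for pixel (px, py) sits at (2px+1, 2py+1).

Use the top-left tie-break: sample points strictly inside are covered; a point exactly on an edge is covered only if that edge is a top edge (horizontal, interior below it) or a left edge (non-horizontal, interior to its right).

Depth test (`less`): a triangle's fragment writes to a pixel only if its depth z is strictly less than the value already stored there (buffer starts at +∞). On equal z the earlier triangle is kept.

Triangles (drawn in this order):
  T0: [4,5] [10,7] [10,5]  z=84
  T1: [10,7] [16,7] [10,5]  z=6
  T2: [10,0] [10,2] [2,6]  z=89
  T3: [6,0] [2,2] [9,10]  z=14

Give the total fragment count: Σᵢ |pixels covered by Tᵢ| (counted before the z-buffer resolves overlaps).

T0:
  2·area = 12  (B↔C swapped to make it positive)
  edge (4, 5)→(10, 5): d=(6,0) top-left  bias=+0
  edge (10, 5)→(10, 7): d=(0,2) right/bottom  bias=-1
  edge (10, 7)→(4, 5): d=(-6,-2) top-left  bias=+0
    (0,2)@(1, 5): e=[0,18,-6] → ·  [on edge]
    (1,2)@(3, 5): e=[0,14,-2] → ·  [on edge]
    (2,2)@(5, 5): e=[0,10,2] → #  [on edge]
    (3,2)@(7, 5): e=[0,6,6] → #  [on edge]
    (4,2)@(9, 5): e=[0,2,10] → #  [on edge]
    (5,2)@(11, 5): e=[0,-2,14] → ·  [on edge]
    (6,2)@(13, 5): e=[0,-6,18] → ·  [on edge]
    (7,2)@(15, 5): e=[0,-10,22] → ·  [on edge]
    (8,2)@(17, 5): e=[0,-14,26] → ·  [on edge]
    (2,3)@(5, 7): e=[12,10,-10] → ·
    (3,3)@(7, 7): e=[12,6,-6] → ·
    (4,3)@(9, 7): e=[12,2,-2] → ·
  covered (3 px):
    · · · · · · · · ·
    · · · · · · · · ·
    · · # # # · · · ·
    · · · · · · · · ·
    · · · · · · · · ·
    · · · · · · · · ·
T1:
  2·area = 12  (B↔C swapped to make it positive)
  edge (10, 7)→(10, 5): d=(0,-2) top-left  bias=+0
  edge (10, 5)→(16, 7): d=(6,2) right/bottom  bias=-1
  edge (16, 7)→(10, 7): d=(-6,0) right/bottom  bias=-1
    (0,3)@(1, 7): e=[-18,30,0] → ·  [on edge]
    (1,3)@(3, 7): e=[-14,26,0] → ·  [on edge]
    (2,3)@(5, 7): e=[-10,22,0] → ·  [on edge]
    (3,3)@(7, 7): e=[-6,18,0] → ·  [on edge]
    (4,3)@(9, 7): e=[-2,14,0] → ·  [on edge]
    (5,3)@(11, 7): e=[2,10,0] → ·  [on edge]
    (6,3)@(13, 7): e=[6,6,0] → ·  [on edge]
    (7,3)@(15, 7): e=[10,2,0] → ·  [on edge]
    (8,3)@(17, 7): e=[14,-2,0] → ·  [on edge]
  covered (0 px):
    · · · · · · · · ·
    · · · · · · · · ·
    · · · · · · · · ·
    · · · · · · · · ·
    · · · · · · · · ·
    · · · · · · · · ·
T2:
  2·area = 16
  edge (10, 0)→(10, 2): d=(0,2) right/bottom  bias=-1
  edge (10, 2)→(2, 6): d=(-8,4) right/bottom  bias=-1
  edge (2, 6)→(10, 0): d=(8,-6) top-left  bias=+0
    (4,0)@(9, 1): e=[2,12,2] → #
    (5,0)@(11, 1): e=[-2,4,14] → ·
    (3,1)@(7, 3): e=[6,4,6] → #
    (4,1)@(9, 3): e=[2,-4,18] → ·
    (3,2)@(7, 5): e=[6,-12,22] → ·
  covered (2 px):
    · · · · # · · · ·
    · · · # · · · · ·
    · · · · · · · · ·
    · · · · · · · · ·
    · · · · · · · · ·
    · · · · · · · · ·
T3:
  2·area = 46  (B↔C swapped to make it positive)
  edge (6, 0)→(9, 10): d=(3,10) right/bottom  bias=-1
  edge (9, 10)→(2, 2): d=(-7,-8) top-left  bias=+0
  edge (2, 2)→(6, 0): d=(4,-2) top-left  bias=+0
    (2,0)@(5, 1): e=[13,31,2] → #
    (3,0)@(7, 1): e=[-7,47,6] → ·
    (1,1)@(3, 3): e=[39,1,6] → #
    (3,1)@(7, 3): e=[-1,33,14] → ·
    (1,2)@(3, 5): e=[45,-13,14] → ·
    (2,2)@(5, 5): e=[25,3,18] → #
    (3,2)@(7, 5): e=[5,19,22] → #
    (4,2)@(9, 5): e=[-15,35,26] → ·
    (2,3)@(5, 7): e=[31,-11,26] → ·
    (3,3)@(7, 7): e=[11,5,30] → #
    (4,3)@(9, 7): e=[-9,21,34] → ·
    (3,4)@(7, 9): e=[17,-9,38] → ·
  covered (6 px):
    · · # · · · · · ·
    · # # · · · · · ·
    · · # # · · · · ·
    · · · # · · · · ·
    · · · · · · · · ·
    · · · · · · · · ·

Answer: 11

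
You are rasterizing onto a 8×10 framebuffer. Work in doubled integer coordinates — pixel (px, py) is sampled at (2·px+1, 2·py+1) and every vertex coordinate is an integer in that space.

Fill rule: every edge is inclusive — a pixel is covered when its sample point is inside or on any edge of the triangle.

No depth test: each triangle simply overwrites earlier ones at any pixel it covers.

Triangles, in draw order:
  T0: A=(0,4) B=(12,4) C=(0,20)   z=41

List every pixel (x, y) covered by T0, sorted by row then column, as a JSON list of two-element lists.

T0:
  2·area = 192
  edge (0, 4)→(12, 4): d=(12,0) inclusive
  edge (12, 4)→(0, 20): d=(-12,16) inclusive
  edge (0, 20)→(0, 4): d=(0,-16) inclusive
    (0,2)@(1, 5): e=[12,164,16] → #
    (1,2)@(3, 5): e=[12,132,48] → #
    (2,2)@(5, 5): e=[12,100,80] → #
    (3,2)@(7, 5): e=[12,68,112] → #
    (4,2)@(9, 5): e=[12,36,144] → #
    (5,2)@(11, 5): e=[12,4,176] → #
    (6,2)@(13, 5): e=[12,-28,208] → ·
    (0,3)@(1, 7): e=[36,140,16] → #
    (5,3)@(11, 7): e=[36,-20,176] → ·
    (0,4)@(1, 9): e=[60,116,16] → #
    (4,4)@(9, 9): e=[60,-12,144] → ·
    (0,5)@(1, 11): e=[84,92,16] → #
  covered (24 px):
    · · · · · · · ·
    · · · · · · · ·
    # # # # # # · ·
    # # # # # · · ·
    # # # # · · · ·
    # # # · · · · ·
    # # # · · · · ·
    # # · · · · · ·
    # · · · · · · ·
    · · · · · · · ·

Result: [[0,2],[1,2],[2,2],[3,2],[4,2],[5,2],[0,3],[1,3],[2,3],[3,3],[4,3],[0,4],[1,4],[2,4],[3,4],[0,5],[1,5],[2,5],[0,6],[1,6],[2,6],[0,7],[1,7],[0,8]]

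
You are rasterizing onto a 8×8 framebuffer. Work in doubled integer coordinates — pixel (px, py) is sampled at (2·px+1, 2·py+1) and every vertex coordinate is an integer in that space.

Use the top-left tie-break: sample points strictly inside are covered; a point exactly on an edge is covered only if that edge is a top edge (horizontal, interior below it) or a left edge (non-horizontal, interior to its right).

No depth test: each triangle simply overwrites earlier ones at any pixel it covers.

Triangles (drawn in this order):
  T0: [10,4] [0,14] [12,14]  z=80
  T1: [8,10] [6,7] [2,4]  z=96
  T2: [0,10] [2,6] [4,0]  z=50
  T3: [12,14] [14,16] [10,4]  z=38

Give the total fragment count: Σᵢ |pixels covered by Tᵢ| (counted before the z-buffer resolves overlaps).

T0:
  2·area = 120  (B↔C swapped to make it positive)
  edge (10, 4)→(12, 14): d=(2,10) right/bottom  bias=-1
  edge (12, 14)→(0, 14): d=(-12,0) right/bottom  bias=-1
  edge (0, 14)→(10, 4): d=(10,-10) top-left  bias=+0
    (6,0)@(13, 1): e=[-36,156,0] → ·  [on edge]
    (5,1)@(11, 3): e=[-12,132,0] → ·  [on edge]
    (4,2)@(9, 5): e=[12,108,0] → #  [on edge]
    (5,2)@(11, 5): e=[-8,108,20] → ·
    (3,3)@(7, 7): e=[36,84,0] → #  [on edge]
    (5,3)@(11, 7): e=[-4,84,40] → ·
    (2,4)@(5, 9): e=[60,60,0] → #  [on edge]
    (5,4)@(11, 9): e=[0,60,60] → ·  [on edge]
    (1,5)@(3, 11): e=[84,36,0] → #  [on edge]
    (5,5)@(11, 11): e=[4,36,80] → #
    (6,5)@(13, 11): e=[-16,36,100] → ·
    (0,6)@(1, 13): e=[108,12,0] → #  [on edge]
  covered (17 px):
    · · · · · · · ·
    · · · · · · · ·
    · · · · # · · ·
    · · · # # · · ·
    · · # # # · · ·
    · # # # # # · ·
    # # # # # # · ·
    · · · · · · · ·
T1:
  2·area = 6  (B↔C swapped to make it positive)
  edge (8, 10)→(2, 4): d=(-6,-6) top-left  bias=+0
  edge (2, 4)→(6, 7): d=(4,3) right/bottom  bias=-1
  edge (6, 7)→(8, 10): d=(2,3) right/bottom  bias=-1
    (0,1)@(1, 3): e=[0,-1,7] → ·  [on edge]
    (1,2)@(3, 5): e=[0,1,5] → #  [on edge]
    (2,2)@(5, 5): e=[12,-5,-1] → ·
    (1,3)@(3, 7): e=[-12,9,9] → ·
    (2,3)@(5, 7): e=[0,3,3] → #  [on edge]
    (3,3)@(7, 7): e=[12,-3,-3] → ·
    (2,4)@(5, 9): e=[-12,11,7] → ·
    (3,4)@(7, 9): e=[0,5,1] → #  [on edge]
    (4,4)@(9, 9): e=[12,-1,-5] → ·
    (3,5)@(7, 11): e=[-12,13,5] → ·
    (4,5)@(9, 11): e=[0,7,-1] → ·  [on edge]
    (5,6)@(11, 13): e=[0,9,-3] → ·  [on edge]
    (6,7)@(13, 15): e=[0,11,-5] → ·  [on edge]
  covered (3 px):
    · · · · · · · ·
    · · · · · · · ·
    · # · · · · · ·
    · · # · · · · ·
    · · · # · · · ·
    · · · · · · · ·
    · · · · · · · ·
    · · · · · · · ·
T2:
  2·area = 4  (B↔C swapped to make it positive)
  edge (0, 10)→(4, 0): d=(4,-10) top-left  bias=+0
  edge (4, 0)→(2, 6): d=(-2,6) right/bottom  bias=-1
  edge (2, 6)→(0, 10): d=(-2,4) right/bottom  bias=-1
    (1,1)@(3, 3): e=[2,0,2] → ·  [on edge]
    (0,4)@(1, 9): e=[6,0,-2] → ·  [on edge]
  covered (0 px):
    · · · · · · · ·
    · · · · · · · ·
    · · · · · · · ·
    · · · · · · · ·
    · · · · · · · ·
    · · · · · · · ·
    · · · · · · · ·
    · · · · · · · ·
T3:
  2·area = 16  (B↔C swapped to make it positive)
  edge (12, 14)→(10, 4): d=(-2,-10) top-left  bias=+0
  edge (10, 4)→(14, 16): d=(4,12) right/bottom  bias=-1
  edge (14, 16)→(12, 14): d=(-2,-2) top-left  bias=+0
    (4,0)@(9, 1): e=[-4,0,20] → ·  [on edge]
    (0,1)@(1, 3): e=[-88,104,0] → ·  [on edge]
    (1,2)@(3, 5): e=[-72,88,0] → ·  [on edge]
    (2,3)@(5, 7): e=[-56,72,0] → ·  [on edge]
    (5,3)@(11, 7): e=[4,0,12] → ·  [on edge]
    (3,4)@(7, 9): e=[-40,56,0] → ·  [on edge]
    (5,4)@(11, 9): e=[0,8,8] → #  [on edge]
    (6,4)@(13, 9): e=[20,-16,12] → ·
    (4,5)@(9, 11): e=[-24,40,0] → ·  [on edge]
    (5,5)@(11, 11): e=[-4,16,4] → ·
    (5,6)@(11, 13): e=[-8,24,0] → ·  [on edge]
    (6,6)@(13, 13): e=[12,0,4] → ·  [on edge]
    (6,7)@(13, 15): e=[8,8,0] → #  [on edge]
  covered (2 px):
    · · · · · · · ·
    · · · · · · · ·
    · · · · · · · ·
    · · · · · · · ·
    · · · · · # · ·
    · · · · · · · ·
    · · · · · · · ·
    · · · · · · # ·

Final: 22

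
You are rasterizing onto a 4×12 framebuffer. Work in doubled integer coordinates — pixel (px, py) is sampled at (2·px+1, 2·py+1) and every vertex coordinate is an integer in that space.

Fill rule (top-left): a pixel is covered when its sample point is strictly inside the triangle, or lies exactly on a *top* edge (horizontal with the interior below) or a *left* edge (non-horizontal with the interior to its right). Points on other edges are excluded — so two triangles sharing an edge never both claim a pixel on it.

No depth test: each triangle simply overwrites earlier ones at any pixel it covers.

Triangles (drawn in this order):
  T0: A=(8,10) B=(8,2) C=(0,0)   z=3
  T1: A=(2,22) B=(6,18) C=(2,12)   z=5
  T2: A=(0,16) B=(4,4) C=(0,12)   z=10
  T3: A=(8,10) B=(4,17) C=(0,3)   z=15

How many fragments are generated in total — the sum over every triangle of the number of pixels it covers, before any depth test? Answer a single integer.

T0:
  2·area = 64  (B↔C swapped to make it positive)
  edge (8, 10)→(0, 0): d=(-8,-10) top-left  bias=+0
  edge (0, 0)→(8, 2): d=(8,2) right/bottom  bias=-1
  edge (8, 2)→(8, 10): d=(0,8) right/bottom  bias=-1
    (0,0)@(1, 1): e=[2,6,56] → #
    (1,0)@(3, 1): e=[22,2,40] → #
    (2,0)@(5, 1): e=[42,-2,24] → ·
    (0,1)@(1, 3): e=[-14,22,56] → ·
    (1,1)@(3, 3): e=[6,18,40] → #
    (2,1)@(5, 3): e=[26,14,24] → #
    (3,1)@(7, 3): e=[46,10,8] → #
    (1,2)@(3, 5): e=[-10,34,40] → ·
    (2,2)@(5, 5): e=[10,30,24] → #
    (2,3)@(5, 7): e=[-6,46,24] → ·
    (3,3)@(7, 7): e=[14,42,8] → #
    (3,4)@(7, 9): e=[-2,58,8] → ·
  covered (8 px):
    # # · ·
    · # # #
    · · # #
    · · · #
    · · · ·
    · · · ·
    · · · ·
    · · · ·
    · · · ·
    · · · ·
    · · · ·
    · · · ·
T1:
  2·area = 40  (B↔C swapped to make it positive)
  edge (2, 22)→(2, 12): d=(0,-10) top-left  bias=+0
  edge (2, 12)→(6, 18): d=(4,6) right/bottom  bias=-1
  edge (6, 18)→(2, 22): d=(-4,4) right/bottom  bias=-1
    (1,7)@(3, 15): e=[10,6,24] → #
    (2,7)@(5, 15): e=[30,-6,16] → ·
    (1,8)@(3, 17): e=[10,14,16] → #
    (2,8)@(5, 17): e=[30,2,8] → #
    (3,8)@(7, 17): e=[50,-10,0] → ·  [on edge]
    (1,9)@(3, 19): e=[10,22,8] → #
    (2,9)@(5, 19): e=[30,10,0] → ·  [on edge]
    (1,10)@(3, 21): e=[10,30,0] → ·  [on edge]
    (0,11)@(1, 23): e=[-10,50,0] → ·  [on edge]
  covered (4 px):
    · · · ·
    · · · ·
    · · · ·
    · · · ·
    · · · ·
    · · · ·
    · · · ·
    · # · ·
    · # # ·
    · # · ·
    · · · ·
    · · · ·
T2:
  2·area = 16  (B↔C swapped to make it positive)
  edge (0, 16)→(0, 12): d=(0,-4) top-left  bias=+0
  edge (0, 12)→(4, 4): d=(4,-8) top-left  bias=+0
  edge (4, 4)→(0, 16): d=(-4,12) right/bottom  bias=-1
    (2,0)@(5, 1): e=[20,-4,0] → ·  [on edge]
    (1,3)@(3, 7): e=[12,4,0] → ·  [on edge]
    (0,5)@(1, 11): e=[4,4,8] → #
    (1,5)@(3, 11): e=[12,20,-16] → ·
    (0,6)@(1, 13): e=[4,12,0] → ·  [on edge]
  covered (1 px):
    · · · ·
    · · · ·
    · · · ·
    · · · ·
    · · · ·
    # · · ·
    · · · ·
    · · · ·
    · · · ·
    · · · ·
    · · · ·
    · · · ·
T3:
  2·area = 84
  edge (8, 10)→(4, 17): d=(-4,7) right/bottom  bias=-1
  edge (4, 17)→(0, 3): d=(-4,-14) top-left  bias=+0
  edge (0, 3)→(8, 10): d=(8,7) right/bottom  bias=-1
    (0,2)@(1, 5): e=[69,6,9] → #
    (1,2)@(3, 5): e=[55,34,-5] → ·
    (0,3)@(1, 7): e=[61,-2,25] → ·
    (1,3)@(3, 7): e=[47,26,11] → #
    (2,3)@(5, 7): e=[33,54,-3] → ·
    (1,4)@(3, 9): e=[39,18,27] → #
    (2,4)@(5, 9): e=[25,46,13] → #
    (3,4)@(7, 9): e=[11,74,-1] → ·
    (1,5)@(3, 11): e=[31,10,43] → #
    (3,5)@(7, 11): e=[3,66,15] → #
    (1,6)@(3, 13): e=[23,2,59] → #
    (3,6)@(7, 13): e=[-5,58,31] → ·
  covered (10 px):
    · · · ·
    · · · ·
    # · · ·
    · # · ·
    · # # ·
    · # # #
    · # # ·
    · · # ·
    · · · ·
    · · · ·
    · · · ·
    · · · ·

Answer: 23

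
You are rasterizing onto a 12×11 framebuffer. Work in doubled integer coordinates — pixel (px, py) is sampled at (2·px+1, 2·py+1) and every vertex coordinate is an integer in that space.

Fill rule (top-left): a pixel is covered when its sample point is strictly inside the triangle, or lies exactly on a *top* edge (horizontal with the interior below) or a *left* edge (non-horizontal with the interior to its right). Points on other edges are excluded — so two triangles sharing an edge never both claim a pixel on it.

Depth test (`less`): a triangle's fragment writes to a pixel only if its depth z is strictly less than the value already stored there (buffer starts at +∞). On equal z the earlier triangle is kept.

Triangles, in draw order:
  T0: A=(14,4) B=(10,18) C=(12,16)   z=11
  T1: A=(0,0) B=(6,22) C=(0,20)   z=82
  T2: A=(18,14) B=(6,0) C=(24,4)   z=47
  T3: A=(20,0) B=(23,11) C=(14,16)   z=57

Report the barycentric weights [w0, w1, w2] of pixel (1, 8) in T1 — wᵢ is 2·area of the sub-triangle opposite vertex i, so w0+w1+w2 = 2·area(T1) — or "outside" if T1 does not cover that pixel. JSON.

T0:
  2·area = 20  (B↔C swapped to make it positive)
  edge (14, 4)→(12, 16): d=(-2,12) right/bottom  bias=-1
  edge (12, 16)→(10, 18): d=(-2,2) right/bottom  bias=-1
  edge (10, 18)→(14, 4): d=(4,-14) top-left  bias=+0
    (11,2)@(23, 5): e=[-110,0,130] → ·  [on edge]
    (10,3)@(21, 7): e=[-90,0,110] → ·  [on edge]
    (6,4)@(13, 9): e=[2,12,6] → #
    (7,4)@(15, 9): e=[-22,8,34] → ·
    (9,4)@(19, 9): e=[-70,0,90] → ·  [on edge]
    (6,5)@(13, 11): e=[-2,8,14] → ·
    (8,5)@(17, 11): e=[-50,0,70] → ·  [on edge]
    (7,6)@(15, 13): e=[-30,0,50] → ·  [on edge]
    (5,7)@(11, 15): e=[14,4,2] → #
    (6,7)@(13, 15): e=[-10,0,30] → ·  [on edge]
    (5,8)@(11, 17): e=[10,0,10] → ·  [on edge]
    (4,9)@(9, 19): e=[30,0,-10] → ·  [on edge]
    (3,10)@(7, 21): e=[50,0,-30] → ·  [on edge]
  covered (2 px):
    · · · · · · · · · · · ·
    · · · · · · · · · · · ·
    · · · · · · · · · · · ·
    · · · · · · · · · · · ·
    · · · · · · # · · · · ·
    · · · · · · · · · · · ·
    · · · · · · · · · · · ·
    · · · · · # · · · · · ·
    · · · · · · · · · · · ·
    · · · · · · · · · · · ·
    · · · · · · · · · · · ·
T1:
  2·area = 120
  edge (0, 0)→(6, 22): d=(6,22) right/bottom  bias=-1
  edge (6, 22)→(0, 20): d=(-6,-2) top-left  bias=+0
  edge (0, 20)→(0, 0): d=(0,-20) top-left  bias=+0
    (0,2)@(1, 5): e=[8,92,20] → #
    (1,2)@(3, 5): e=[-36,96,60] → ·
    (0,3)@(1, 7): e=[20,80,20] → #
    (1,3)@(3, 7): e=[-24,84,60] → ·
    (0,4)@(1, 9): e=[32,68,20] → #
    (1,4)@(3, 9): e=[-12,72,60] → ·
    (0,5)@(1, 11): e=[44,56,20] → #
    (1,5)@(3, 11): e=[0,60,60] → ·  [on edge]
    (0,6)@(1, 13): e=[56,44,20] → #
    (1,6)@(3, 13): e=[12,48,60] → #
    (2,6)@(5, 13): e=[-32,52,100] → ·
    (0,7)@(1, 15): e=[68,32,20] → #
    (1,10)@(3, 21): e=[60,0,60] → #  [on edge]
  covered (15 px):
    · · · · · · · · · · · ·
    · · · · · · · · · · · ·
    # · · · · · · · · · · ·
    # · · · · · · · · · · ·
    # · · · · · · · · · · ·
    # · · · · · · · · · · ·
    # # · · · · · · · · · ·
    # # · · · · · · · · · ·
    # # · · · · · · · · · ·
    # # # · · · · · · · · ·
    · # # · · · · · · · · ·
T2:
  2·area = 204
  edge (18, 14)→(6, 0): d=(-12,-14) top-left  bias=+0
  edge (6, 0)→(24, 4): d=(18,4) right/bottom  bias=-1
  edge (24, 4)→(18, 14): d=(-6,10) right/bottom  bias=-1
    (3,0)@(7, 1): e=[2,14,188] → #
    (4,0)@(9, 1): e=[30,6,168] → #
    (5,0)@(11, 1): e=[58,-2,148] → ·
    (3,1)@(7, 3): e=[-22,50,176] → ·
    (4,1)@(9, 3): e=[6,42,156] → #
    (5,1)@(11, 3): e=[34,34,136] → #
    (6,1)@(13, 3): e=[62,26,116] → #
    (7,1)@(15, 3): e=[90,18,96] → #
    (8,1)@(17, 3): e=[118,10,76] → #
    (9,1)@(19, 3): e=[146,2,56] → #
    (10,1)@(21, 3): e=[174,-6,36] → ·
    (4,2)@(9, 5): e=[-18,78,144] → ·
    (10,4)@(21, 9): e=[102,102,0] → ·  [on edge]
    (7,9)@(15, 19): e=[-102,306,0] → ·  [on edge]
  covered (25 px):
    · · · # # · · · · · · ·
    · · · · # # # # # # · ·
    · · · · · # # # # # # #
    · · · · · · # # # # # ·
    · · · · · · · # # # · ·
    · · · · · · · · # # · ·
    · · · · · · · · · · · ·
    · · · · · · · · · · · ·
    · · · · · · · · · · · ·
    · · · · · · · · · · · ·
    · · · · · · · · · · · ·
T3:
  2·area = 114
  edge (20, 0)→(23, 11): d=(3,11) right/bottom  bias=-1
  edge (23, 11)→(14, 16): d=(-9,5) right/bottom  bias=-1
  edge (14, 16)→(20, 0): d=(6,-16) top-left  bias=+0
    (9,1)@(19, 3): e=[20,92,2] → #
    (10,1)@(21, 3): e=[-2,82,34] → ·
    (9,2)@(19, 5): e=[26,74,14] → #
    (10,2)@(21, 5): e=[4,64,46] → #
    (11,2)@(23, 5): e=[-18,54,78] → ·
    (9,3)@(19, 7): e=[32,56,26] → #
    (11,3)@(23, 7): e=[-12,36,90] → ·
    (8,4)@(17, 9): e=[60,48,6] → #
    (11,4)@(23, 9): e=[-6,18,102] → ·
    (8,5)@(17, 11): e=[66,30,18] → #
    (11,5)@(23, 11): e=[0,0,114] → ·  [on edge]
    (8,6)@(17, 13): e=[72,12,30] → #
    (2,10)@(5, 21): e=[228,0,-114] → ·  [on edge]
  covered (14 px):
    · · · · · · · · · · · ·
    · · · · · · · · · # · ·
    · · · · · · · · · # # ·
    · · · · · · · · · # # ·
    · · · · · · · · # # # ·
    · · · · · · · · # # # ·
    · · · · · · · · # # · ·
    · · · · · · · # · · · ·
    · · · · · · · · · · · ·
    · · · · · · · · · · · ·
    · · · · · · · · · · · ·

Answer: [24,60,36]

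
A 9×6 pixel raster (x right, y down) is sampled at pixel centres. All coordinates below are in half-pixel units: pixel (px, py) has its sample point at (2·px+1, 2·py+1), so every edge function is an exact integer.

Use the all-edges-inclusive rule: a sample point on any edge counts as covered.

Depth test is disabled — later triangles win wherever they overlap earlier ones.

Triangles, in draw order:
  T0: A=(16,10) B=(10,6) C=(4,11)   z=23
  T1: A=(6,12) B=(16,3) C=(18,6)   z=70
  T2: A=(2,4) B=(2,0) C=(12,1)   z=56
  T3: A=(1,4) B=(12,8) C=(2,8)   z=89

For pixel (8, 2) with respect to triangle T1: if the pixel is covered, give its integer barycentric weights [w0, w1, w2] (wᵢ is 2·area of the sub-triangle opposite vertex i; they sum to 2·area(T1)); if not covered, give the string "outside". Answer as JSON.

T0:
  2·area = 54  (B↔C swapped to make it positive)
  edge (16, 10)→(4, 11): d=(-12,1) inclusive
  edge (4, 11)→(10, 6): d=(6,-5) inclusive
  edge (10, 6)→(16, 10): d=(6,4) inclusive
    (4,3)@(9, 7): e=[43,1,10] → #
    (5,3)@(11, 7): e=[41,11,2] → #
    (6,3)@(13, 7): e=[39,21,-6] → ·
    (3,4)@(7, 9): e=[21,3,30] → #
    (6,4)@(13, 9): e=[15,33,6] → #
    (7,4)@(15, 9): e=[13,43,-2] → ·
    (3,5)@(7, 11): e=[-3,15,42] → ·
    (4,5)@(9, 11): e=[-5,25,34] → ·
    (5,5)@(11, 11): e=[-7,35,26] → ·
    (6,5)@(13, 11): e=[-9,45,18] → ·
  covered (6 px):
    · · · · · · · · ·
    · · · · · · · · ·
    · · · · · · · · ·
    · · · · # # · · ·
    · · · # # # # · ·
    · · · · · · · · ·
T1:
  2·area = 48
  edge (6, 12)→(16, 3): d=(10,-9) inclusive
  edge (16, 3)→(18, 6): d=(2,3) inclusive
  edge (18, 6)→(6, 12): d=(-12,6) inclusive
    (7,2)@(15, 5): e=[11,7,30] → #
    (8,2)@(17, 5): e=[29,1,18] → #
    (6,3)@(13, 7): e=[13,17,18] → #
    (8,3)@(17, 7): e=[49,5,-6] → ·
    (5,4)@(11, 9): e=[15,27,6] → #
    (6,4)@(13, 9): e=[33,21,-6] → ·
    (7,4)@(15, 9): e=[51,15,-18] → ·
    (5,5)@(11, 11): e=[35,31,-18] → ·
  covered (5 px):
    · · · · · · · · ·
    · · · · · · · · ·
    · · · · · · · # #
    · · · · · · # # ·
    · · · · · # · · ·
    · · · · · · · · ·
T2:
  2·area = 40
  edge (2, 4)→(2, 0): d=(0,-4) inclusive
  edge (2, 0)→(12, 1): d=(10,1) inclusive
  edge (12, 1)→(2, 4): d=(-10,3) inclusive
    (1,0)@(3, 1): e=[4,9,27] → #
    (2,0)@(5, 1): e=[12,7,21] → #
    (3,0)@(7, 1): e=[20,5,15] → #
    (4,0)@(9, 1): e=[28,3,9] → #
    (5,0)@(11, 1): e=[36,1,3] → #
    (6,0)@(13, 1): e=[44,-1,-3] → ·
    (1,1)@(3, 3): e=[4,29,7] → #
    (3,1)@(7, 3): e=[20,25,-5] → ·
    (4,1)@(9, 3): e=[28,23,-11] → ·
    (5,1)@(11, 3): e=[36,21,-17] → ·
    (1,2)@(3, 5): e=[4,49,-13] → ·
    (2,2)@(5, 5): e=[12,47,-19] → ·
  covered (7 px):
    · # # # # # · · ·
    · # # · · · · · ·
    · · · · · · · · ·
    · · · · · · · · ·
    · · · · · · · · ·
    · · · · · · · · ·
T3:
  2·area = 40
  edge (1, 4)→(12, 8): d=(11,4) inclusive
  edge (12, 8)→(2, 8): d=(-10,0) inclusive
  edge (2, 8)→(1, 4): d=(-1,-4) inclusive
    (1,2)@(3, 5): e=[3,30,7] → #
    (2,2)@(5, 5): e=[-5,30,15] → ·
    (1,3)@(3, 7): e=[25,10,5] → #
    (2,3)@(5, 7): e=[17,10,13] → #
    (3,3)@(7, 7): e=[9,10,21] → #
    (4,3)@(9, 7): e=[1,10,29] → #
    (5,3)@(11, 7): e=[-7,10,37] → ·
    (1,4)@(3, 9): e=[47,-10,3] → ·
    (2,4)@(5, 9): e=[39,-10,11] → ·
    (3,4)@(7, 9): e=[31,-10,19] → ·
    (4,4)@(9, 9): e=[23,-10,27] → ·
  covered (5 px):
    · · · · · · · · ·
    · · · · · · · · ·
    · # · · · · · · ·
    · # # # # · · · ·
    · · · · · · · · ·
    · · · · · · · · ·

Answer: [1,18,29]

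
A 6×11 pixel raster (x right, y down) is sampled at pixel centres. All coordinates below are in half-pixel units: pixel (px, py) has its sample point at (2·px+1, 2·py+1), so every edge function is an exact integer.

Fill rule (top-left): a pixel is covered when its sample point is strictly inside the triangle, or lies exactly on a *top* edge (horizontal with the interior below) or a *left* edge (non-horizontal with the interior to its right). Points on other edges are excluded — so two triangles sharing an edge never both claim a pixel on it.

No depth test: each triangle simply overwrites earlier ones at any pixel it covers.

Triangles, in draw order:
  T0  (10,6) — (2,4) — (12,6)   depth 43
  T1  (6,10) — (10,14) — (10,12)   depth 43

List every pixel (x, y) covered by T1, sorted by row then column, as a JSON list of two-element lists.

T0:
  2·area = 4
  edge (10, 6)→(2, 4): d=(-8,-2) top-left  bias=+0
  edge (2, 4)→(12, 6): d=(10,2) right/bottom  bias=-1
  edge (12, 6)→(10, 6): d=(-2,0) right/bottom  bias=-1
    (3,2)@(7, 5): e=[2,0,2] → ·  [on edge]
  covered (0 px):
    · · · · · ·
    · · · · · ·
    · · · · · ·
    · · · · · ·
    · · · · · ·
    · · · · · ·
    · · · · · ·
    · · · · · ·
    · · · · · ·
    · · · · · ·
    · · · · · ·
T1:
  2·area = 8  (B↔C swapped to make it positive)
  edge (6, 10)→(10, 12): d=(4,2) right/bottom  bias=-1
  edge (10, 12)→(10, 14): d=(0,2) right/bottom  bias=-1
  edge (10, 14)→(6, 10): d=(-4,-4) top-left  bias=+0
    (0,2)@(1, 5): e=[-10,18,0] → ·  [on edge]
    (1,3)@(3, 7): e=[-6,14,0] → ·  [on edge]
    (2,4)@(5, 9): e=[-2,10,0] → ·  [on edge]
    (3,5)@(7, 11): e=[2,6,0] → █  [on edge]
    (4,5)@(9, 11): e=[-2,2,8] → ·
    (3,6)@(7, 13): e=[10,6,-8] → ·
    (4,6)@(9, 13): e=[6,2,0] → █  [on edge]
    (5,6)@(11, 13): e=[2,-2,8] → ·
    (4,7)@(9, 15): e=[14,2,-8] → ·
    (5,7)@(11, 15): e=[10,-2,0] → ·  [on edge]
  covered (2 px):
    · · · · · ·
    · · · · · ·
    · · · · · ·
    · · · · · ·
    · · · · · ·
    · · · █ · ·
    · · · · █ ·
    · · · · · ·
    · · · · · ·
    · · · · · ·
    · · · · · ·

Result: [[3,5],[4,6]]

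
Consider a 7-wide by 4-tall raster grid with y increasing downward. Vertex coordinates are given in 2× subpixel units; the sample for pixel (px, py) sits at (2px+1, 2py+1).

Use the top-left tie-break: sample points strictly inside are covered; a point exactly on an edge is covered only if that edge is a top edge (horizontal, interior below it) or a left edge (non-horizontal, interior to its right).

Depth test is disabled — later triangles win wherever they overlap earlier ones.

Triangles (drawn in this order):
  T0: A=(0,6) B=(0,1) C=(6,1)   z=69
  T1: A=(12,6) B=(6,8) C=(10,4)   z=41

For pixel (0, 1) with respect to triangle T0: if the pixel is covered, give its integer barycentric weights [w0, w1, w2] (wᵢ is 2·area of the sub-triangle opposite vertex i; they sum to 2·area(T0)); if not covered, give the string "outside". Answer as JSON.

T0:
  2·area = 30
  edge (0, 6)→(0, 1): d=(0,-5) top-left  bias=+0
  edge (0, 1)→(6, 1): d=(6,0) top-left  bias=+0
  edge (6, 1)→(0, 6): d=(-6,5) right/bottom  bias=-1
    (0,0)@(1, 1): e=[5,0,25] → X  [on edge]
    (1,0)@(3, 1): e=[15,0,15] → X  [on edge]
    (2,0)@(5, 1): e=[25,0,5] → X  [on edge]
    (3,0)@(7, 1): e=[35,0,-5] → .  [on edge]
    (4,0)@(9, 1): e=[45,0,-15] → .  [on edge]
    (5,0)@(11, 1): e=[55,0,-25] → .  [on edge]
    (6,0)@(13, 1): e=[65,0,-35] → .  [on edge]
    (0,1)@(1, 3): e=[5,12,13] → X
    (2,1)@(5, 3): e=[25,12,-7] → .
    (0,2)@(1, 5): e=[5,24,1] → X
    (1,2)@(3, 5): e=[15,24,-9] → .
    (0,3)@(1, 7): e=[5,36,-11] → .
  covered (6 px):
    X X X . . . .
    X X . . . . .
    X . . . . . .
    . . . . . . .
T1:
  2·area = 16
  edge (12, 6)→(6, 8): d=(-6,2) right/bottom  bias=-1
  edge (6, 8)→(10, 4): d=(4,-4) top-left  bias=+0
  edge (10, 4)→(12, 6): d=(2,2) right/bottom  bias=-1
    (3,0)@(7, 1): e=[40,-24,0] → .  [on edge]
    (6,0)@(13, 1): e=[28,0,-12] → .  [on edge]
    (4,1)@(9, 3): e=[24,-8,0] → .  [on edge]
    (5,1)@(11, 3): e=[20,0,-4] → .  [on edge]
    (4,2)@(9, 5): e=[12,0,4] → X  [on edge]
    (5,2)@(11, 5): e=[8,8,0] → .  [on edge]
    (3,3)@(7, 7): e=[4,0,12] → X  [on edge]
    (4,3)@(9, 7): e=[0,8,8] → .  [on edge]
    (6,3)@(13, 7): e=[-8,24,0] → .  [on edge]
  covered (2 px):
    . . . . . . .
    . . . . . . .
    . . . . X . .
    . . . X . . .

Answer: [12,13,5]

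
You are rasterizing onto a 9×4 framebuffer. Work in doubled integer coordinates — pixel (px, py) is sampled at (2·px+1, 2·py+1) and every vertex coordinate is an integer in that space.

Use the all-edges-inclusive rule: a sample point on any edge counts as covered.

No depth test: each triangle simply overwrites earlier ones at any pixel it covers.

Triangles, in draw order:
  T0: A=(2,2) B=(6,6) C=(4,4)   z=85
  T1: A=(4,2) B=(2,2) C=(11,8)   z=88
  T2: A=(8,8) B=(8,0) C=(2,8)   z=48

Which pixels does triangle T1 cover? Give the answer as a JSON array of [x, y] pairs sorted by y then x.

T0:
  degenerate (2·area = 0) — covers nothing
T1:
  2·area = 12  (B↔C swapped to make it positive)
  edge (4, 2)→(11, 8): d=(7,6) inclusive
  edge (11, 8)→(2, 2): d=(-9,-6) inclusive
  edge (2, 2)→(4, 2): d=(2,0) inclusive
    (2,1)@(5, 3): e=[1,9,2] → X
    (3,1)@(7, 3): e=[-11,21,2] → .
    (2,2)@(5, 5): e=[15,-9,6] → .
    (3,2)@(7, 5): e=[3,3,6] → X
    (4,2)@(9, 5): e=[-9,15,6] → .
    (3,3)@(7, 7): e=[17,-15,10] → .
  covered (2 px):
    . . . . . . . . .
    . . X . . . . . .
    . . . X . . . . .
    . . . . . . . . .
T2:
  2·area = 48  (B↔C swapped to make it positive)
  edge (8, 8)→(2, 8): d=(-6,0) inclusive
  edge (2, 8)→(8, 0): d=(6,-8) inclusive
  edge (8, 0)→(8, 8): d=(0,8) inclusive
    (3,1)@(7, 3): e=[30,10,8] → X
    (4,1)@(9, 3): e=[30,26,-8] → .
    (2,2)@(5, 5): e=[18,6,24] → X
    (4,2)@(9, 5): e=[18,38,-8] → .
    (1,3)@(3, 7): e=[6,2,40] → X
    (4,3)@(9, 7): e=[6,50,-8] → .
  covered (6 px):
    . . . . . . . . .
    . . . X . . . . .
    . . X X . . . . .
    . X X X . . . . .

Answer: [[2,1],[3,2]]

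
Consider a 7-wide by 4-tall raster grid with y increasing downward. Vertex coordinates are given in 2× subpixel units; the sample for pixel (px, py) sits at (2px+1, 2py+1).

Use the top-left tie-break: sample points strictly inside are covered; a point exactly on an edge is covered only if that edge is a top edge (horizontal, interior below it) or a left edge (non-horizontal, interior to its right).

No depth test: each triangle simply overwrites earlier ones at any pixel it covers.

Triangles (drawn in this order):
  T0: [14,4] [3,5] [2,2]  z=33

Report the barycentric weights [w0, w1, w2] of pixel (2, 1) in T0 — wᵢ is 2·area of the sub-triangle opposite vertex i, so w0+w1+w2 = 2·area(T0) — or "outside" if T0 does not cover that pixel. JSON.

T0:
  2·area = 34
  edge (14, 4)→(3, 5): d=(-11,1) right/bottom  bias=-1
  edge (3, 5)→(2, 2): d=(-1,-3) top-left  bias=+0
  edge (2, 2)→(14, 4): d=(12,2) right/bottom  bias=-1
    (1,1)@(3, 3): e=[22,2,10] → #
    (2,1)@(5, 3): e=[20,8,6] → #
    (3,1)@(7, 3): e=[18,14,2] → #
    (4,1)@(9, 3): e=[16,20,-2] → ·
    (1,2)@(3, 5): e=[0,0,34] → ·  [on edge]
    (2,2)@(5, 5): e=[-2,6,30] → ·
    (3,2)@(7, 5): e=[-4,12,26] → ·
  covered (3 px):
    · · · · · · ·
    · # # # · · ·
    · · · · · · ·
    · · · · · · ·

Result: [8,6,20]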